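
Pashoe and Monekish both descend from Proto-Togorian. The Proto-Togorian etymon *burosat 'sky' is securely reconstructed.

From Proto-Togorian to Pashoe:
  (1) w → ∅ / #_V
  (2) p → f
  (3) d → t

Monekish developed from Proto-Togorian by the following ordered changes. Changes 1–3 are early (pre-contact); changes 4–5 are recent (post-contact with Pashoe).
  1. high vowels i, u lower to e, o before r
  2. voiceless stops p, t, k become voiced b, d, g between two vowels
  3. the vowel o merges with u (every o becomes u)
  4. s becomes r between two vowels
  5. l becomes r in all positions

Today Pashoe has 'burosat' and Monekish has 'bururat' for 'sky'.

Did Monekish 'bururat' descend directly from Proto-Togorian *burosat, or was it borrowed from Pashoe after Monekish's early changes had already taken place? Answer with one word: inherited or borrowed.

If inherited, *burosat would pass through all of Monekish's changes:
Monekish: *burosat > borosat > burusat > bururat  (by pre-rhotic lowering, vowel merger, rhotacism)
If borrowed from Pashoe 'burosat' after the early changes, it would undergo only the recent ones:
  rule 4 (rhotacism): burosat → burorat
  rule 5 (unconditioned shift): no change (burorat)
  ⇒ as a loan: burorat
Monekish 'bururat' matches the inherited outcome exactly, so it is an inherited cognate, not a loan.

inherited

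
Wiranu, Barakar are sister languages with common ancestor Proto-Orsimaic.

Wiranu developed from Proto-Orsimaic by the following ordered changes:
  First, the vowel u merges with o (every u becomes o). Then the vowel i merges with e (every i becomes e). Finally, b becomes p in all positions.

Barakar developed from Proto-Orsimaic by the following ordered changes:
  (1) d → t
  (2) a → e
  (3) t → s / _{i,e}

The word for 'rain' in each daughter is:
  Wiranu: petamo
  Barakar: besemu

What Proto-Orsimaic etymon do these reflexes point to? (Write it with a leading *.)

*betamu

Position 3: Wiranu has t, Barakar has s. Wiranu preserves t here (none of its changes turn any other segment into t), so the proto-segment is *t.
Position 1: Wiranu has p, Barakar has b. Barakar preserves b here (none of its changes turn any other segment into b), so the proto-segment is *b.
Continuing position by position gives *betamu; check it forward:
Wiranu: *betamu > betamo > petamo  (by vowel merger, unconditioned shift)
Barakar: start from *betamu.
  rule 1: no change — betamu
  rule 2 (vowel merger): betamu → betemu
  rule 3 (palatalisation): betemu → besemu
  ⇒ Barakar besemu
No other proto-form is consistent with every reflex, so the reconstruction is *betamu.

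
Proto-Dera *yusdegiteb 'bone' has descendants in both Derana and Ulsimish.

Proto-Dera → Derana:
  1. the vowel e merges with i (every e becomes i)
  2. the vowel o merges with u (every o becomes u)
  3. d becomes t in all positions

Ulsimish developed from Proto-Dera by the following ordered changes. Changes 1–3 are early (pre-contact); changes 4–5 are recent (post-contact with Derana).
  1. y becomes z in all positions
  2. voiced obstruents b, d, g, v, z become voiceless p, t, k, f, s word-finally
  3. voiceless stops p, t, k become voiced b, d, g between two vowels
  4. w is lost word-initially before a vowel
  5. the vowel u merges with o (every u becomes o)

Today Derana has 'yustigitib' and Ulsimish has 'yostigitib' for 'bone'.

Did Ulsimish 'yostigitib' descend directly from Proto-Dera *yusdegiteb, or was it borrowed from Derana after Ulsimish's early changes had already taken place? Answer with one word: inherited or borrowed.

borrowed

If inherited, *yusdegiteb would pass through all of Ulsimish's changes:
Ulsimish: *yusdegiteb
  yusdegiteb → zusdegiteb   [unconditioned shift]
  zusdegiteb → zusdegitep   [final devoicing]
  zusdegitep → zusdegidep   [intervocalic voicing]
  zusdegidep (rule 4 does not apply)
  zusdegidep → zosdegidep   [vowel merger]
  giving Ulsimish zosdegidep.
If borrowed from Derana 'yustigitib' after the early changes, it would undergo only the recent ones:
  rule 4 (glide loss): no change (yustigitib)
  rule 5 (vowel merger): yustigitib → yostigitib
  ⇒ as a loan: yostigitib
Ulsimish 'yostigitib' matches the loan outcome 'yostigitib', not the inherited 'zosdegidep' — it skipped the early Ulsimish changes, so it was borrowed from Derana.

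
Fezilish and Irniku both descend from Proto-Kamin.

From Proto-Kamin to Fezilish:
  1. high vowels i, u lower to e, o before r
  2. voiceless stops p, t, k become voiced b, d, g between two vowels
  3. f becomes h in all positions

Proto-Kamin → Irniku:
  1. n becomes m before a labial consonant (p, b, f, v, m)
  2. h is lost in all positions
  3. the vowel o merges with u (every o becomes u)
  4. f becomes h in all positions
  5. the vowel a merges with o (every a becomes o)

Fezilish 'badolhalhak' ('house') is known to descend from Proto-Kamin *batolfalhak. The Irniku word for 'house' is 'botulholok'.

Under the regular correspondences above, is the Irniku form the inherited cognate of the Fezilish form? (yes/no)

yes

Derive the expected Irniku reflex of *batolfalhak:
Irniku: *batolfalhak > batolfalak > batulfalak > batulhalak > botulholok  (by h-loss, vowel merger, unconditioned shift, vowel merger)
Irniku 'botulholok' matches the regular reflex exactly, so the pair is cognate.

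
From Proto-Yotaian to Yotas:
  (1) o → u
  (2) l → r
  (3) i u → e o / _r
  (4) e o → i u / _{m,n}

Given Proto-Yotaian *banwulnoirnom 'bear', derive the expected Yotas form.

banwornuernum

Yotas: *banwulnoirnom
  banwulnoirnom → banwulnuirnum   [vowel merger]
  banwulnuirnum → banwurnuirnum   [unconditioned shift]
  banwurnuirnum → banwornuernum   [pre-rhotic lowering]
  banwornuernum (rule 4 does not apply)
  giving Yotas banwornuernum.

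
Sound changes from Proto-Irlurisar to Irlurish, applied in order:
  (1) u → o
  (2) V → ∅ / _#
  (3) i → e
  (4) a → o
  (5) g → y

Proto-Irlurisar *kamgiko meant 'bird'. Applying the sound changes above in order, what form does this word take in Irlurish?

komyek

Irlurish: start from *kamgiko.
  rule 1: no change — kamgiko
  rule 2 (apocope): kamgiko → kamgik
  rule 3 (vowel merger): kamgik → kamgek
  rule 4 (vowel merger): kamgek → komgek
  rule 5 (unconditioned shift): komgek → komyek
  ⇒ Irlurish komyek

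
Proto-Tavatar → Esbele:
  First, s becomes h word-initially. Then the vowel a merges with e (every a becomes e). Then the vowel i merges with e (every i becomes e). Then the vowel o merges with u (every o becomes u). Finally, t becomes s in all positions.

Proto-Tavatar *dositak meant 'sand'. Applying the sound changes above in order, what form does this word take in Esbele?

Esbele: start from *dositak.
  rule 1: no change — dositak
  rule 2 (vowel merger): dositak → dositek
  rule 3 (vowel merger): dositek → dosetek
  rule 4 (vowel merger): dosetek → dusetek
  rule 5 (unconditioned shift): dusetek → dusesek
  ⇒ Esbele dusesek

dusesek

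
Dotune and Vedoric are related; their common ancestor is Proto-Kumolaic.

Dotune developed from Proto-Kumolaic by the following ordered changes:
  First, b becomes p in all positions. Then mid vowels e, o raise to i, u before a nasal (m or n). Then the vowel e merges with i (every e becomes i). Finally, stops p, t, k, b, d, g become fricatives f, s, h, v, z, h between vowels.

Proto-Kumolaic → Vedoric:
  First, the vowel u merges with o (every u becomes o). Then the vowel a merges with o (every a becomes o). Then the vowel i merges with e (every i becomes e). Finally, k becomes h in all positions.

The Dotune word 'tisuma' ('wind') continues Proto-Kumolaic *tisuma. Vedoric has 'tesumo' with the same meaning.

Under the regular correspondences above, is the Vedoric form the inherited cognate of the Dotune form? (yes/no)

Derive the expected Vedoric reflex of *tisuma:
Vedoric: *tisuma > tisoma > tisomo > tesomo  (by vowel merger, vowel merger, vowel merger)
The regular Vedoric reflex would be 'tesomo', but the attested form is 'tesumo'. The correspondence is irregular, so they are not cognates (the Vedoric form has a different source).

no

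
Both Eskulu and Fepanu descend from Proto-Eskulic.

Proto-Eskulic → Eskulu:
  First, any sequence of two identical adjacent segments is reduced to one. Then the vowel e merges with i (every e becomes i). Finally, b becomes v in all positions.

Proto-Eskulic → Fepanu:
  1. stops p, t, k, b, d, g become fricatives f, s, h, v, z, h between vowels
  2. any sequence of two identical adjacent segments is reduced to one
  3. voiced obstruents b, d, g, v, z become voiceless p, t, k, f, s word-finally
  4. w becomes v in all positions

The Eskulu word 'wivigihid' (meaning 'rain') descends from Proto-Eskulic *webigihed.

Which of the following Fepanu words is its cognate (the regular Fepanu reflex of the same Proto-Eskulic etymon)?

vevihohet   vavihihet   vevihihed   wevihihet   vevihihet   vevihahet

vevihihet

Fepanu: *webigihed
  webigihed → wevihihed   [intervocalic lenition]
  wevihihed (rule 2 does not apply)
  wevihihed → wevihihet   [final devoicing]
  wevihihet → vevihihet   [unconditioned shift]
  giving Fepanu vevihihet.
Only 'vevihihet' matches the regular Fepanu development of *webigihed.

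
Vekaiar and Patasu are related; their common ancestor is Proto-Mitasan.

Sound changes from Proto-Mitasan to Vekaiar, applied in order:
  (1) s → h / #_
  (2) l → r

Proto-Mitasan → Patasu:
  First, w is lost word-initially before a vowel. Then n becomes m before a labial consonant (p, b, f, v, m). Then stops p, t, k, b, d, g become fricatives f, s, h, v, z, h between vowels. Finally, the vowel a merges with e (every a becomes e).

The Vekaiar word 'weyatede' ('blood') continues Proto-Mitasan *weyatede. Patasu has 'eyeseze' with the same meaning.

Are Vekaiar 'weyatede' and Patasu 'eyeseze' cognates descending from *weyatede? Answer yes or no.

Derive the expected Patasu reflex of *weyatede:
Patasu: *weyatede
  weyatede → eyatede   [glide loss]
  eyatede (rule 2 does not apply)
  eyatede → eyaseze   [intervocalic lenition]
  eyaseze → eyeseze   [vowel merger]
  giving Patasu eyeseze.
Patasu 'eyeseze' matches the regular reflex exactly, so the pair is cognate.

yes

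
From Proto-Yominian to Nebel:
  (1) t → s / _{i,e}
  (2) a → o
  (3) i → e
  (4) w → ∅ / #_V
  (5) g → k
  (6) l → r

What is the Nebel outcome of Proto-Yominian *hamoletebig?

Nebel: start from *hamoletebig.
  rule 1 (palatalisation): hamoletebig → hamolesebig
  rule 2 (vowel merger): hamolesebig → homolesebig
  rule 3 (vowel merger): homolesebig → homolesebeg
  rule 4: no change — homolesebeg
  rule 5 (unconditioned shift): homolesebeg → homolesebek
  rule 6 (unconditioned shift): homolesebek → homoresebek
  ⇒ Nebel homoresebek

homoresebek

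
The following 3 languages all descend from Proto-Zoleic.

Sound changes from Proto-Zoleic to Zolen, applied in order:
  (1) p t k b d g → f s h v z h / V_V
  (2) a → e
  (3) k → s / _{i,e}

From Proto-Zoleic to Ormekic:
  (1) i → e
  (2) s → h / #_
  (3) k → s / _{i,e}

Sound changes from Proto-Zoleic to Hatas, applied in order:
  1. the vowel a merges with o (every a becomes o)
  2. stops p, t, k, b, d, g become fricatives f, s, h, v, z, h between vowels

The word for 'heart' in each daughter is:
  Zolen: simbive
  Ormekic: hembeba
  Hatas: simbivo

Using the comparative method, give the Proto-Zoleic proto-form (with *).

*simbiba

Position 5: Zolen has i, Ormekic has e, Hatas has i. Zolen preserves i here (none of its changes turn any other segment into i), so the proto-segment is *i.
Position 7: Zolen has e, Ormekic has a, Hatas has o. Ormekic preserves a here (none of its changes turn any other segment into a), so the proto-segment is *a.
Verify the candidate proto-form against each daughter:
Zolen: *simbiba
  simbiba → simbiva   [intervocalic lenition]
  simbiva → simbive   [vowel merger]
  simbive (rule 3 does not apply)
  giving Zolen simbive.
Ormekic: start from *simbiba.
  rule 1 (vowel merger): simbiba → sembeba
  rule 2 (debuccalisation): sembeba → hembeba
  rule 3: no change — hembeba
  ⇒ Ormekic hembeba
Hatas: *simbiba
  simbiba → simbibo   [vowel merger]
  simbibo → simbivo   [intervocalic lenition]
  giving Hatas simbivo.
*simbiba is the unique common source.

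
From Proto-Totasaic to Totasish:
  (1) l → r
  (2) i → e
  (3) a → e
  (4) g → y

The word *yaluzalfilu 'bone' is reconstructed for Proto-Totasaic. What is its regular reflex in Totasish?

yeruzerferu

Totasish: *yaluzalfilu > yaruzarfiru > yaruzarferu > yeruzerferu  (by unconditioned shift, vowel merger, vowel merger)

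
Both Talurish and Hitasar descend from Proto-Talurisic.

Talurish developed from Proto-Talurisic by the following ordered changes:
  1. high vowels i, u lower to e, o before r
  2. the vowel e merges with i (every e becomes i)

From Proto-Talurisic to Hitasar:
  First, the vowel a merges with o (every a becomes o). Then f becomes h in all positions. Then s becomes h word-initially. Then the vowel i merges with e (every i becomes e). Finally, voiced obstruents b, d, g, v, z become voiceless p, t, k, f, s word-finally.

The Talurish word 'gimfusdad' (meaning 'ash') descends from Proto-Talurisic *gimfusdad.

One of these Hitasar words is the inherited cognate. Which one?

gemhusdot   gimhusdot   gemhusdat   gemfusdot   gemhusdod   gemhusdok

Hitasar: *gimfusdad > gimfusdod > gimhusdod > gemhusdod > gemhusdot  (by vowel merger, unconditioned shift, vowel merger, final devoicing)
Among the options, 'gemhusdot' alone shows every Hitasar change applied in order.

gemhusdot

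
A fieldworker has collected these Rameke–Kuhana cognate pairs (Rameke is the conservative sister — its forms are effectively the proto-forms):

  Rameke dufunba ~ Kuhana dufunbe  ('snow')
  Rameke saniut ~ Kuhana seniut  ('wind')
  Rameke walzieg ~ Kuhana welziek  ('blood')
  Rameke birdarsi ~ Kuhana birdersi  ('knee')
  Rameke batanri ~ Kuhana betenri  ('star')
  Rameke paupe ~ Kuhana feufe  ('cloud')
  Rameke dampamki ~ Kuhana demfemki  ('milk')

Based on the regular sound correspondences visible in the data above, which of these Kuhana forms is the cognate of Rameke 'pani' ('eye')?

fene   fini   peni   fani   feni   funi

paupe ~ feufe — Rameke p corresponds to Kuhana f word-initially before a back vowel.
saniut ~ seniut, batanri ~ betenri — Rameke a corresponds to Kuhana e after a consonant, before a nasal.
Applying these to Rameke 'pani':
  pani → fani   (p→f word-initially before a back vowel)
  fani → feni   (a→e after a consonant, before a nasal)
So the Kuhana cognate is 'feni'.

feni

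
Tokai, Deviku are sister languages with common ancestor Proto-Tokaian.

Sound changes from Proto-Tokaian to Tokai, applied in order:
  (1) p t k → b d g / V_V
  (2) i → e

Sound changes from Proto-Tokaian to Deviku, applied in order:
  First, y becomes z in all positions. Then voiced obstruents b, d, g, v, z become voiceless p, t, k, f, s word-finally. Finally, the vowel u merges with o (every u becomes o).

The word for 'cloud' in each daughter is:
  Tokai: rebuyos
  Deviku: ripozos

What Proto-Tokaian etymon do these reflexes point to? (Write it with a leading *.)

Position 5: Tokai has y, Deviku has z. Tokai preserves y here (none of its changes turn any other segment into y), so the proto-segment is *y.
Position 2: Tokai has e, Deviku has i. Deviku preserves i here (none of its changes turn any other segment into i), so the proto-segment is *i.
Position 3: Tokai has b, Deviku has p. Taking the neighbouring segments as reconstructed: Tokai b could go back to *p or *b; Deviku p can only go back to *p — the one source consistent with every daughter is *p.
Verify the candidate proto-form against each daughter:
Tokai: start from *ripuyos.
  rule 1 (intervocalic voicing): ripuyos → ribuyos
  rule 2 (vowel merger): ribuyos → rebuyos
  ⇒ Tokai rebuyos
Deviku: *ripuyos
  ripuyos → ripuzos   [unconditioned shift]
  ripuzos (rule 2 does not apply)
  ripuzos → ripozos   [vowel merger]
  giving Deviku ripozos.
*ripuyos is the unique common source.

*ripuyos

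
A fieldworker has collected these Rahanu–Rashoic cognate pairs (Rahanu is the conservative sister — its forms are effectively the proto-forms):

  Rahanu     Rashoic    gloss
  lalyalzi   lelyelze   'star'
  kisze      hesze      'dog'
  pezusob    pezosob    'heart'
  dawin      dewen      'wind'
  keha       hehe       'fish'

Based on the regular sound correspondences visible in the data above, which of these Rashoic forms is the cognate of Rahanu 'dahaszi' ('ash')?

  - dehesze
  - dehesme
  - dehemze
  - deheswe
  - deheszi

lalyalzi ~ lelyelze, dawin ~ dewen — Rahanu a corresponds to Rashoic e after a consonant, before a consonant other than r, m, n, p, b, f, v.
lalyalzi ~ lelyelze — Rahanu i corresponds to Rashoic e word-finally.
Applying these to Rahanu 'dahaszi':
  dahaszi → dehaszi   (a→e after a consonant, before a consonant other than r, m, n, p, b, f, v)
  dehaszi → deheszi   (a→e after a consonant, before a consonant other than r, m, n, p, b, f, v)
  deheszi → dehesze   (i→e word-finally)
So the Rashoic cognate is 'dehesze'.

dehesze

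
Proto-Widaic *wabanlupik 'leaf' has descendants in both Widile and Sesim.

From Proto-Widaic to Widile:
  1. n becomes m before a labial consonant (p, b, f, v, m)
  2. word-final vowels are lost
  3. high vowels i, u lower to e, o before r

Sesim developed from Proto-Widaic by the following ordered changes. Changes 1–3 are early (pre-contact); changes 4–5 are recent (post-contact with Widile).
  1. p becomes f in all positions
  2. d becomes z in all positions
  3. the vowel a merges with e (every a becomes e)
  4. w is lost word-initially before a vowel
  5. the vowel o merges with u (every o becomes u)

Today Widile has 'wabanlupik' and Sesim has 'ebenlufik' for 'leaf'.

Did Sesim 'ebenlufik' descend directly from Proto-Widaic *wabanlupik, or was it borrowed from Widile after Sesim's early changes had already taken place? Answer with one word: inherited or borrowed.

If inherited, *wabanlupik would pass through all of Sesim's changes:
Sesim: start from *wabanlupik.
  rule 1 (unconditioned shift): wabanlupik → wabanlufik
  rule 2: no change — wabanlufik
  rule 3 (vowel merger): wabanlufik → webenlufik
  rule 4 (glide loss): webenlufik → ebenlufik
  rule 5: no change — ebenlufik
  ⇒ Sesim ebenlufik
If borrowed from Widile 'wabanlupik' after the early changes, it would undergo only the recent ones:
  rule 4 (glide loss): wabanlupik → abanlupik
  rule 5 (vowel merger): no change (abanlupik)
  ⇒ as a loan: abanlupik
Sesim 'ebenlufik' matches the inherited outcome exactly, so it is an inherited cognate, not a loan.

inherited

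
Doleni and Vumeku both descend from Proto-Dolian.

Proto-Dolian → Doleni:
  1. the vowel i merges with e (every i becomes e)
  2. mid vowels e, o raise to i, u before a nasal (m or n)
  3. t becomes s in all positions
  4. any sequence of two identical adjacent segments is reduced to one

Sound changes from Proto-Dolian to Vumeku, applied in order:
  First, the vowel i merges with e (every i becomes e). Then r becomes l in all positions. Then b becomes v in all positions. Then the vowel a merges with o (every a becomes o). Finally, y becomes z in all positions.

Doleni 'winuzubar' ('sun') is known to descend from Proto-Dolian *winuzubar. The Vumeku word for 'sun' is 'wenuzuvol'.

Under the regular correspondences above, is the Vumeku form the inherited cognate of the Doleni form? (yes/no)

yes

Derive the expected Vumeku reflex of *winuzubar:
Vumeku: *winuzubar > wenuzubar > wenuzubal > wenuzuval > wenuzuvol  (by vowel merger, unconditioned shift, unconditioned shift, vowel merger)
Vumeku 'wenuzuvol' matches the regular reflex exactly, so the pair is cognate.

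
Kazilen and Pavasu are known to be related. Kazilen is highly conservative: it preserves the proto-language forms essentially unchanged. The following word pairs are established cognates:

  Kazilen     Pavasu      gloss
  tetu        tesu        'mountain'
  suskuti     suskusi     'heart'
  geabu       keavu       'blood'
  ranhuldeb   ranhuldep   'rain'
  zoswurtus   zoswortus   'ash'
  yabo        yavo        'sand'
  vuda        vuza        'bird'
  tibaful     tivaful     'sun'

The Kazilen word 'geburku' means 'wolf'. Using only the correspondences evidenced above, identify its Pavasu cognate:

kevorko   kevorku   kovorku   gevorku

kevorku

geabu ~ keavu — Kazilen g corresponds to Pavasu k word-initially before a front vowel.
geabu ~ keavu — Kazilen b corresponds to Pavasu v between vowels (before a back vowel).
zoswurtus ~ zoswortus — Kazilen u corresponds to Pavasu o after a consonant, before r.
Applying these to Kazilen 'geburku':
  geburku → keburku   (g→k word-initially before a front vowel)
  keburku → kevurku   (b→v between vowels (before a back vowel))
  kevurku → kevorku   (u→o after a consonant, before r)
So the Pavasu cognate is 'kevorku'.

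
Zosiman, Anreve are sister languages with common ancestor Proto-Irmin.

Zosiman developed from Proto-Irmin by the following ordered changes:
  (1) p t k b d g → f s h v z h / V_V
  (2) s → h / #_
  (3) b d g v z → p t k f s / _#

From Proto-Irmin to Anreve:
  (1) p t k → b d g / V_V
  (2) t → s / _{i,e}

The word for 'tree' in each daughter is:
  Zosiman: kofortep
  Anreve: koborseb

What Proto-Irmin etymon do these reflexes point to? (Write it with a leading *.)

*koporteb

Position 6: Zosiman has t, Anreve has s. Taking the neighbouring segments as reconstructed: Zosiman t can only go back to *t; Anreve s could go back to *t or *s — the one source consistent with every daughter is *t.
Position 8: Zosiman has p, Anreve has b. Taking the neighbouring segments as reconstructed: Zosiman p could go back to *p or *b; Anreve b can only go back to *b — the one source consistent with every daughter is *b.
Position 3: Zosiman has f, Anreve has b. Taking the neighbouring segments as reconstructed: Zosiman f could go back to *p or *f; Anreve b could go back to *p or *b — the one source consistent with every daughter is *p.
Continuing position by position gives *koporteb; check it forward:
Zosiman: *koporteb
  koporteb → koforteb   [intervocalic lenition]
  koforteb (rule 2 does not apply)
  koforteb → kofortep   [final devoicing]
  giving Zosiman kofortep.
Anreve: *koporteb > koborteb > koborseb  (by intervocalic voicing, palatalisation)
Only *koporteb yields all of Zosiman kofortep, Anreve koborseb.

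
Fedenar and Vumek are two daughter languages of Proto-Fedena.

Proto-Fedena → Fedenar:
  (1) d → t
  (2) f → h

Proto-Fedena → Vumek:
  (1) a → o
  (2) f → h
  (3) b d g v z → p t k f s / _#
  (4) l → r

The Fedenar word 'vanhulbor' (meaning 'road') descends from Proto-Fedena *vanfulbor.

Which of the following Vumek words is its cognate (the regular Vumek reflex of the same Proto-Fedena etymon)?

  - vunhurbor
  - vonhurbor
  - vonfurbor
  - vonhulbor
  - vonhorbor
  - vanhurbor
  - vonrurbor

Vumek: *vanfulbor
  vanfulbor → vonfulbor   [vowel merger]
  vonfulbor → vonhulbor   [unconditioned shift]
  vonhulbor (rule 3 does not apply)
  vonhulbor → vonhurbor   [unconditioned shift]
  giving Vumek vonhurbor.
Among the options, 'vonhurbor' alone shows every Vumek change applied in order.

vonhurbor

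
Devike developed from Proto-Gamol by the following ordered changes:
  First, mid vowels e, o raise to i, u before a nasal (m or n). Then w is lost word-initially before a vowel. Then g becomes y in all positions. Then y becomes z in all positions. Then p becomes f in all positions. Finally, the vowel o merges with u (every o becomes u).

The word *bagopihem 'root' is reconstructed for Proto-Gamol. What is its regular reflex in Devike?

bazufihim

Devike: start from *bagopihem.
  rule 1 (pre-nasal raising): bagopihem → bagopihim
  rule 2: no change — bagopihim
  rule 3 (unconditioned shift): bagopihim → bayopihim
  rule 4 (unconditioned shift): bayopihim → bazopihim
  rule 5 (unconditioned shift): bazopihim → bazofihim
  rule 6 (vowel merger): bazofihim → bazufihim
  ⇒ Devike bazufihim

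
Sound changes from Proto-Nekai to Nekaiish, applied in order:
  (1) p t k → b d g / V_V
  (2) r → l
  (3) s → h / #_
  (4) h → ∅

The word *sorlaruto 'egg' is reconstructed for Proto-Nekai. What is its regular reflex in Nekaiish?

ollaludo

Nekaiish: start from *sorlaruto.
  rule 1 (intervocalic voicing): sorlaruto → sorlarudo
  rule 2 (unconditioned shift): sorlarudo → sollaludo
  rule 3 (debuccalisation): sollaludo → hollaludo
  rule 4 (h-loss): hollaludo → ollaludo
  ⇒ Nekaiish ollaludo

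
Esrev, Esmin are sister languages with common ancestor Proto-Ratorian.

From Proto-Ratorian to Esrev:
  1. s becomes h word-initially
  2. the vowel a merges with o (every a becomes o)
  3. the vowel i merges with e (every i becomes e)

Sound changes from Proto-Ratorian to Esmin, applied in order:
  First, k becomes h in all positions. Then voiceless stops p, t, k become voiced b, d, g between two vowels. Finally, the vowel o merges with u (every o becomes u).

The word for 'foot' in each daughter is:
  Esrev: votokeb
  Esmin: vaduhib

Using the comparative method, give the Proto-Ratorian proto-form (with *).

Position 5: Esrev has k, Esmin has h. Esrev preserves k here (none of its changes turn any other segment into k), so the proto-segment is *k.
Position 2: Esrev has o, Esmin has a. Esmin preserves a here (none of its changes turn any other segment into a), so the proto-segment is *a.
Verify the candidate proto-form against each daughter:
Esrev: *vatokib
  vatokib (rule 1 does not apply)
  vatokib → votokib   [vowel merger]
  votokib → votokeb   [vowel merger]
  giving Esrev votokeb.
Esmin: *vatokib > vatohib > vadohib > vaduhib  (by unconditioned shift, intervocalic voicing, vowel merger)
No other proto-form is consistent with every reflex, so the reconstruction is *vatokib.

*vatokib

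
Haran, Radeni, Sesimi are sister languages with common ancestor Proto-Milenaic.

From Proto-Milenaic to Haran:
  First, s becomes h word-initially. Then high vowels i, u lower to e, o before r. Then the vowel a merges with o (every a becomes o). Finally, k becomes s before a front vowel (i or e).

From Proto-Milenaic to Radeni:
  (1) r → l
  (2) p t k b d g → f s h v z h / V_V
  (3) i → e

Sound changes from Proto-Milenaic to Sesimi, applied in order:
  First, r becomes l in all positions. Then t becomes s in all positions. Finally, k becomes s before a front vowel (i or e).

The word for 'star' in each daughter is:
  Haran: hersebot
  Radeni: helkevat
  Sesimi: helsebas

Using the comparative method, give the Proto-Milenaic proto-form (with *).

Position 7: Haran has o, Radeni has a, Sesimi has a. Radeni preserves a here (none of its changes turn any other segment into a), so the proto-segment is *a.
Position 8: Haran has t, Radeni has t, Sesimi has s. Haran preserves t here (none of its changes turn any other segment into t), so the proto-segment is *t.
Verify the candidate proto-form against each daughter:
Haran: start from *herkebat.
  rule 1: no change — herkebat
  rule 2: no change — herkebat
  rule 3 (vowel merger): herkebat → herkebot
  rule 4 (palatalisation): herkebot → hersebot
  ⇒ Haran hersebot
Radeni: *herkebat > helkebat > helkevat  (by unconditioned shift, intervocalic lenition)
Sesimi: *herkebat > helkebat > helkebas > helsebas  (by unconditioned shift, unconditioned shift, palatalisation)
No other proto-form is consistent with every reflex, so the reconstruction is *herkebat.

*herkebat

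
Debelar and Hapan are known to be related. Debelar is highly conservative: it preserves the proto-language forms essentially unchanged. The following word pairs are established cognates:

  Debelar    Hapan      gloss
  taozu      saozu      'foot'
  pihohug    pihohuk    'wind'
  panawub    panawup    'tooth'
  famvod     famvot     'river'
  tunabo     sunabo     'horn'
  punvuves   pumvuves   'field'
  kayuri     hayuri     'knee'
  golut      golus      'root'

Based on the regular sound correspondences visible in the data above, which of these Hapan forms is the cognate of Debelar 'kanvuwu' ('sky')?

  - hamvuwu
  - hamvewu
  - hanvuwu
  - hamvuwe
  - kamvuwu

hamvuwu

kayuri ~ hayuri — Debelar k corresponds to Hapan h word-initially before a back vowel.
punvuves ~ pumvuves — Debelar n corresponds to Hapan m after a vowel, before a labial obstruent.
Applying these to Debelar 'kanvuwu':
  kanvuwu → hanvuwu   (k→h word-initially before a back vowel)
  hanvuwu → hamvuwu   (n→m after a vowel, before a labial obstruent)
So the Hapan cognate is 'hamvuwu'.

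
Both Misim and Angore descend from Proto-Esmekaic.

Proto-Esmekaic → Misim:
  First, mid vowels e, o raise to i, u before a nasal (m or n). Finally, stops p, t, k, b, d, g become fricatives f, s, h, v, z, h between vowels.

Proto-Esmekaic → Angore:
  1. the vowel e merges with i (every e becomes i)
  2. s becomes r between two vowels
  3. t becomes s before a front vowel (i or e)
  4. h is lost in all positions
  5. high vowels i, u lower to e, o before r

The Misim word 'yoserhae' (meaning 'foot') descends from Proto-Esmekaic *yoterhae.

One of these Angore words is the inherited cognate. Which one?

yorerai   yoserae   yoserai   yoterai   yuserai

Angore: *yoterhae > yotirhai > yosirhai > yosirai > yoserai  (by vowel merger, palatalisation, h-loss, pre-rhotic lowering)

yoserai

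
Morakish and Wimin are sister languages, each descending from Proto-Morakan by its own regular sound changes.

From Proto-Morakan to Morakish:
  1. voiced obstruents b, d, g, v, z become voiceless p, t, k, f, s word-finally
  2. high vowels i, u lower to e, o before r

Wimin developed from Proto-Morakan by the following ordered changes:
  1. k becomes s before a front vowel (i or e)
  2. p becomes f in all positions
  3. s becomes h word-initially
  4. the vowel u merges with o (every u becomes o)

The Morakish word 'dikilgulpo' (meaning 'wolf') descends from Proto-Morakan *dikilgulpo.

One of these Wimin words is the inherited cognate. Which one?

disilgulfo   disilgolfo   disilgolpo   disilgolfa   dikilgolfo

disilgolfo

Wimin: *dikilgulpo
  dikilgulpo → disilgulpo   [palatalisation]
  disilgulpo → disilgulfo   [unconditioned shift]
  disilgulfo (rule 3 does not apply)
  disilgulfo → disilgolfo   [vowel merger]
  giving Wimin disilgolfo.
Only 'disilgolfo' matches the regular Wimin development of *dikilgulpo.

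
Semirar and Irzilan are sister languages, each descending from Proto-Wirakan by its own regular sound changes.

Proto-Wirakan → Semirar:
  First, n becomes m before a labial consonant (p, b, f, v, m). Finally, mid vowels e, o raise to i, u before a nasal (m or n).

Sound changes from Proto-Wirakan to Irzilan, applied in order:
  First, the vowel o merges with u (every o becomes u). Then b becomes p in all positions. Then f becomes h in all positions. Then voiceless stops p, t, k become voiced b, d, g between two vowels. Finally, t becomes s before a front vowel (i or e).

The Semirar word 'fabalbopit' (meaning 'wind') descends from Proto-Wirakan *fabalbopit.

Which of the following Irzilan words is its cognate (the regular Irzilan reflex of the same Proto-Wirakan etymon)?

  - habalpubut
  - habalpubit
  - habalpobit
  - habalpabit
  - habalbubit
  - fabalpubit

habalpubit

Irzilan: *fabalbopit > fabalbupit > fapalpupit > hapalpupit > habalpubit  (by vowel merger, unconditioned shift, unconditioned shift, intervocalic voicing)
The other candidates each miss or misapply at least one Irzilan change.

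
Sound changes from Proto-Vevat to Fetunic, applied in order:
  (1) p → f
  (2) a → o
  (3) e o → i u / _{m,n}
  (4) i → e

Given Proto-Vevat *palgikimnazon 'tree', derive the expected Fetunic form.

folgekemnozun

Fetunic: start from *palgikimnazon.
  rule 1 (unconditioned shift): palgikimnazon → falgikimnazon
  rule 2 (vowel merger): falgikimnazon → folgikimnozon
  rule 3 (pre-nasal raising): folgikimnozon → folgikimnozun
  rule 4 (vowel merger): folgikimnozun → folgekemnozun
  ⇒ Fetunic folgekemnozun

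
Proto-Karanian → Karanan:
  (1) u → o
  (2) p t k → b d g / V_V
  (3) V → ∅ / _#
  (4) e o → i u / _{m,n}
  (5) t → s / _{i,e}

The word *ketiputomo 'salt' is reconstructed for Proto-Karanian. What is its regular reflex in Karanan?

Karanan: start from *ketiputomo.
  rule 1 (vowel merger): ketiputomo → ketipotomo
  rule 2 (intervocalic voicing): ketipotomo → kedibodomo
  rule 3 (apocope): kedibodomo → kedibodom
  rule 4 (pre-nasal raising): kedibodom → kedibodum
  rule 5: no change — kedibodum
  ⇒ Karanan kedibodum

kedibodum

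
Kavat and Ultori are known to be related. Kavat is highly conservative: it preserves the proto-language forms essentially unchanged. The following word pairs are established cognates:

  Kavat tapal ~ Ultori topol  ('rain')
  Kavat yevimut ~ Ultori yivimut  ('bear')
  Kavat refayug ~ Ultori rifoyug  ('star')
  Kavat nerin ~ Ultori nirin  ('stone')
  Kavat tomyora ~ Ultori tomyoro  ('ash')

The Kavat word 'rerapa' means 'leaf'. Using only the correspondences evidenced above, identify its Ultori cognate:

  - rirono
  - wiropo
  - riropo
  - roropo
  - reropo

nerin ~ nirin — Kavat e corresponds to Ultori i after a consonant, before r.
tapal ~ topol — Kavat a corresponds to Ultori o after a consonant, before a labial obstruent.
tomyora ~ tomyoro — Kavat a corresponds to Ultori o word-finally.
Applying these to Kavat 'rerapa':
  rerapa → rirapa   (e→i after a consonant, before r)
  rirapa → riropa   (a→o after a consonant, before a labial obstruent)
  riropa → riropo   (a→o word-finally)
So the Ultori cognate is 'riropo'.

riropo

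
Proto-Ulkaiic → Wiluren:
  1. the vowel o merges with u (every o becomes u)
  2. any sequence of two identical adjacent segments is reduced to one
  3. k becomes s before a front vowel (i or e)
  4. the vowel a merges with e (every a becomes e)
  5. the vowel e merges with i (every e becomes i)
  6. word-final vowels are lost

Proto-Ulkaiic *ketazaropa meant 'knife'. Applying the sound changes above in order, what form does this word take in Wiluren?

Wiluren: *ketazaropa
  ketazaropa → ketazarupa   [vowel merger]
  ketazarupa (rule 2 does not apply)
  ketazarupa → setazarupa   [palatalisation]
  setazarupa → setezerupe   [vowel merger]
  setezerupe → sitizirupi   [vowel merger]
  sitizirupi → sitizirup   [apocope]
  giving Wiluren sitizirup.

sitizirup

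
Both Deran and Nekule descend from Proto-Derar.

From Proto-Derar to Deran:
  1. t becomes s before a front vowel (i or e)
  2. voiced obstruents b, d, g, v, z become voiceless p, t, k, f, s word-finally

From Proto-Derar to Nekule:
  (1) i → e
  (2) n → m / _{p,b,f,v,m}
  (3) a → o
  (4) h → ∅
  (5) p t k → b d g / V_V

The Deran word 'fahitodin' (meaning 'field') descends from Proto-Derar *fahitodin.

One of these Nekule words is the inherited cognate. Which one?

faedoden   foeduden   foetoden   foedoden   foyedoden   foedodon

Nekule: start from *fahitodin.
  rule 1 (vowel merger): fahitodin → fahetoden
  rule 2: no change — fahetoden
  rule 3 (vowel merger): fahetoden → fohetoden
  rule 4 (h-loss): fohetoden → foetoden
  rule 5 (intervocalic voicing): foetoden → foedoden
  ⇒ Nekule foedoden
Among the options, 'foedoden' alone shows every Nekule change applied in order.

foedoden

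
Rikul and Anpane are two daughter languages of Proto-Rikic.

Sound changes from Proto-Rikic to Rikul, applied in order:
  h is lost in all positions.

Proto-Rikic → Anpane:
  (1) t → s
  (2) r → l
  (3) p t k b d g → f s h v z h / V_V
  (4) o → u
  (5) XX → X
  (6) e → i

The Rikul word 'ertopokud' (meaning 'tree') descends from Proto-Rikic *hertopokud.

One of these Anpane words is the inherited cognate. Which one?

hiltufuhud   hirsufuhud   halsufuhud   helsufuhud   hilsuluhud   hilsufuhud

Anpane: start from *hertopokud.
  rule 1 (unconditioned shift): hertopokud → hersopokud
  rule 2 (unconditioned shift): hersopokud → helsopokud
  rule 3 (intervocalic lenition): helsopokud → helsofohud
  rule 4 (vowel merger): helsofohud → helsufuhud
  rule 5: no change — helsufuhud
  rule 6 (vowel merger): helsufuhud → hilsufuhud
  ⇒ Anpane hilsufuhud
Only 'hilsufuhud' matches the regular Anpane development of *hertopokud.

hilsufuhud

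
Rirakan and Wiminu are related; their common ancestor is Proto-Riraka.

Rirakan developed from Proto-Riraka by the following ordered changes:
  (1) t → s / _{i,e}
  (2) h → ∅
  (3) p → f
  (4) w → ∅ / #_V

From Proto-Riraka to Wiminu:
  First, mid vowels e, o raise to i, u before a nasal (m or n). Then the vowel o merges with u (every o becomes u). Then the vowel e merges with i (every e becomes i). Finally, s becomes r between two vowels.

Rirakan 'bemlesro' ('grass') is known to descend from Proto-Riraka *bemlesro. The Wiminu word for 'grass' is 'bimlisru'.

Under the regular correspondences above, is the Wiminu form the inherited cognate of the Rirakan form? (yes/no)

yes

Derive the expected Wiminu reflex of *bemlesro:
Wiminu: start from *bemlesro.
  rule 1 (pre-nasal raising): bemlesro → bimlesro
  rule 2 (vowel merger): bimlesro → bimlesru
  rule 3 (vowel merger): bimlesru → bimlisru
  rule 4: no change — bimlisru
  ⇒ Wiminu bimlisru
Wiminu 'bimlisru' matches the regular reflex exactly, so the pair is cognate.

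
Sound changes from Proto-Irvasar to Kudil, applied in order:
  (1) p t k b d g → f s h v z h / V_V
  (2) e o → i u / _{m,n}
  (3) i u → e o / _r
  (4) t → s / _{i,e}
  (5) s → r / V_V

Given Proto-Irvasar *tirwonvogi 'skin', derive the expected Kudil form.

Kudil: *tirwonvogi
  tirwonvogi → tirwonvohi   [intervocalic lenition]
  tirwonvohi → tirwunvohi   [pre-nasal raising]
  tirwunvohi → terwunvohi   [pre-rhotic lowering]
  terwunvohi → serwunvohi   [palatalisation]
  serwunvohi (rule 5 does not apply)
  giving Kudil serwunvohi.

serwunvohi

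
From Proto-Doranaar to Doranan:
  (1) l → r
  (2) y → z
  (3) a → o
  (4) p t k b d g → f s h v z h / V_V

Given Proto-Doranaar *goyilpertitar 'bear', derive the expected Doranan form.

Doranan: start from *goyilpertitar.
  rule 1 (unconditioned shift): goyilpertitar → goyirpertitar
  rule 2 (unconditioned shift): goyirpertitar → gozirpertitar
  rule 3 (vowel merger): gozirpertitar → gozirpertitor
  rule 4 (intervocalic lenition): gozirpertitor → gozirpertisor
  ⇒ Doranan gozirpertisor

gozirpertisor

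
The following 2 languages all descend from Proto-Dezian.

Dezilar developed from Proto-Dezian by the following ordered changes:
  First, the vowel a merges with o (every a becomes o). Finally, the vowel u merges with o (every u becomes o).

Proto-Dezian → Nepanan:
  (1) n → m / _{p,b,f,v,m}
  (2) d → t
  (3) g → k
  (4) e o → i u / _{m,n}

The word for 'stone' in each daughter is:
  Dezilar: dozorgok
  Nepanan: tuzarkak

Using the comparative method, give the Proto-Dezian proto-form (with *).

Position 4: Dezilar has o, Nepanan has a. Nepanan preserves a here (none of its changes turn any other segment into a), so the proto-segment is *a.
Position 1: Dezilar has d, Nepanan has t. Dezilar preserves d here (none of its changes turn any other segment into d), so the proto-segment is *d.
Position 2: Dezilar has o, Nepanan has u. Taking the neighbouring segments as reconstructed: Dezilar o could go back to *a or *o or *u; Nepanan u can only go back to *u — the one source consistent with every daughter is *u.
This points to *duzargak. Verify forward in each daughter:
Dezilar: *duzargak
  duzargak → duzorgok   [vowel merger]
  duzorgok → dozorgok   [vowel merger]
  giving Dezilar dozorgok.
Nepanan: *duzargak > tuzargak > tuzarkak  (by unconditioned shift, unconditioned shift)
No other proto-form is consistent with every reflex, so the reconstruction is *duzargak.

*duzargak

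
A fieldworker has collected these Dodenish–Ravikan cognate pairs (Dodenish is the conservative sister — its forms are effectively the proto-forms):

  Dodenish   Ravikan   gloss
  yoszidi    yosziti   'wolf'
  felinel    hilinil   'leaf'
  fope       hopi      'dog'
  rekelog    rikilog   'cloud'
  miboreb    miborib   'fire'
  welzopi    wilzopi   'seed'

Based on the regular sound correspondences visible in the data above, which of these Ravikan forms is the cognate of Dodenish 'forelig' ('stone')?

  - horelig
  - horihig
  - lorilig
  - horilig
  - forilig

fope ~ hopi — Dodenish f corresponds to Ravikan h word-initially before a back vowel.
felinel ~ hilinil, rekelog ~ rikilog — Dodenish e corresponds to Ravikan i after a consonant, before a consonant other than r, m, n, p, b, f, v.
Applying these to Dodenish 'forelig':
  forelig → horelig   (f→h word-initially before a back vowel)
  horelig → horilig   (e→i after a consonant, before a consonant other than r, m, n, p, b, f, v)
So the Ravikan cognate is 'horilig'.

horilig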